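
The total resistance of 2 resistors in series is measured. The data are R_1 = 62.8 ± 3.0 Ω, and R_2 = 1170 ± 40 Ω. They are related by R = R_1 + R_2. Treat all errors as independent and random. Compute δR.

40.1 Ω

Absolute uncertainties add in quadrature for a linear combination:
  (δR_1)² = 9.00;  (δR_2)² = 1600
δR = √(1610) = 40.1 Ω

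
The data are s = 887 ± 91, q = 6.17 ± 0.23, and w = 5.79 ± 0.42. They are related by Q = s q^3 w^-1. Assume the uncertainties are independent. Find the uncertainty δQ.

6050

Products/powers → add relative errors in quadrature, weighted by exponent:
  (1·δs/s)² = (1×0.103)² = 0.0105;  (3·δq/q)² = (3×0.0373)² = 0.0125;  (-1·δw/w)² = (-1×0.0725)² = 0.00526
δQ/Q = √(0.0283) = 0.168
Q = 36000, so δQ = 0.168 × 36000 = 6050.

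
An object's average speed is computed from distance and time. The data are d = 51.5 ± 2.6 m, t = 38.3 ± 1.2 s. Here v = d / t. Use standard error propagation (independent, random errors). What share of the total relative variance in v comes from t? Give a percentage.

(δv/v)² = (1·δd/d)² + (-1·δt/t)²
  d term: (1×0.0505)² = 0.00255
  t term: (-1×0.0313)² = 0.000982
Total = 0.00353. Share from t = 0.000982/0.00353 = 0.278.

27.8%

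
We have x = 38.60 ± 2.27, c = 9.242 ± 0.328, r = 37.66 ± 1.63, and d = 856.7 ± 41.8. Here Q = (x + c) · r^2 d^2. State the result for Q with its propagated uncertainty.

(4.980 ± 0.692) × 10^10

Let u = x + c = 47.84. δu = √(δx² + δc²) = √(5.15 + 0.108) = 2.29, so δu/u = 0.0479.
Q is then a monomial in u, r, d:
δQ/Q = √((δu/u)² + (2·δr/r)² + (2·δd/d)²) = √(0.00230 + 0.00749 + 0.00952) = 0.139
Q = 4.98e+10, so δQ = 0.139 × 4.98e+10 = 6.92e+09.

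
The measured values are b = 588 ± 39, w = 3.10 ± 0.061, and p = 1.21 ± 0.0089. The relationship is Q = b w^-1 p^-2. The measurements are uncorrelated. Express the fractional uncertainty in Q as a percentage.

Relative error in a monomial: (δQ/Q)² = Σ (nᵢ · δxᵢ/xᵢ)².
  (1·δb/b)² = (1×0.0663)² = 0.00440;  (-1·δw/w)² = (-1×0.0197)² = 0.000387;  (-2·δp/p)² = (-2×0.00736)² = 0.000216
δQ/Q = √(0.00500) = 0.0707

7.07%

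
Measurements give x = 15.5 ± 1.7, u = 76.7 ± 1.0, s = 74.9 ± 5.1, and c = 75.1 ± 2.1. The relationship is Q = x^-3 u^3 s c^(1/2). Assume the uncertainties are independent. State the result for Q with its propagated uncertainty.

Each factor contributes (exponent × relative error)² to (δQ/Q)²:
  (-3·δx/x)² = (-3×0.110)² = 0.108;  (3·δu/u)² = (3×0.0130)² = 0.00153;  (1·δs/s)² = (1×0.0681)² = 0.00464;  (½·δc/c)² = (0.5×0.0280)² = 0.000195
δQ/Q = √(0.115) = 0.339
Q = 78600, so δQ = 0.339 × 78600 = 26600.

78600 ± 26600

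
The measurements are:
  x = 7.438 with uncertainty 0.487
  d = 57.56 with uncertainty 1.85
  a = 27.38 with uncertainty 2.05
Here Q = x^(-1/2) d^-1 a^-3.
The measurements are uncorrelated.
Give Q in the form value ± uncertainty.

Relative error in a monomial: (δQ/Q)² = Σ (nᵢ · δxᵢ/xᵢ)².
  (−½·δx/x)² = (-0.5×0.0655)² = 0.00107;  (-1·δd/d)² = (-1×0.0321)² = 0.00103;  (-3·δa/a)² = (-3×0.0749)² = 0.0505
δQ/Q = √(0.0526) = 0.229
Q = 3.103e-07, so δQ = 0.229 × 3.103e-07 = 7.11e-08.

(3.103 ± 0.711) × 10^-7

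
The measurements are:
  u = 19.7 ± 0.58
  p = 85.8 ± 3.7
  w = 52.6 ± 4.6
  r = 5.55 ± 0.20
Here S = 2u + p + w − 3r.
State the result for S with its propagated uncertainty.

S is a linear combination, so absolute uncertainties add in quadrature:
  (2·δu)² = 1.35;  (δp)² = 13.7;  (δw)² = 21.2;  (3·δr)² = 0.360
δS = √(36.6) = 6.05
S = 161.

161 ± 6.05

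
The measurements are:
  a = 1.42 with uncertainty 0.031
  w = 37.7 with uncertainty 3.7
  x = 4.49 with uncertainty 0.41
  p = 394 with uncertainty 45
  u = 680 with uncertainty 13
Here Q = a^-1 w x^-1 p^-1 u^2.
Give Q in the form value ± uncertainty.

Q is a product of powers, so relative uncertainties combine in quadrature:
  (-1·δa/a)² = (-1×0.0218)² = 0.000477;  (1·δw/w)² = (1×0.0981)² = 0.00963;  (-1·δx/x)² = (-1×0.0913)² = 0.00834;  (-1·δp/p)² = (-1×0.114)² = 0.0130;  (2·δu/u)² = (2×0.0191)² = 0.00146
δQ/Q = √(0.0330) = 0.182
Q = 6940, so δQ = 0.182 × 6940 = 1260.

6940 ± 1260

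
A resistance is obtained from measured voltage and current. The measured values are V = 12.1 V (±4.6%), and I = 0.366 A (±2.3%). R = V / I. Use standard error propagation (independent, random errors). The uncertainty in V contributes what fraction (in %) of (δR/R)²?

80.0%

(δR/R)² = (1·δV/V)² + (-1·δI/I)²
  V term: (1×0.0460)² = 0.00212
  I term: (-1×0.0230)² = 0.000529
Total = 0.00264. Share from V = 0.00212/0.00264 = 0.800.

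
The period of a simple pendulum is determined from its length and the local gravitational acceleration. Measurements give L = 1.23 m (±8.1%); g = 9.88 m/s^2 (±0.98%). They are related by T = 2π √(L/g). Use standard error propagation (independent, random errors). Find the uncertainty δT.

0.0904 s

Relative error in a monomial: (δT/T)² = Σ (nᵢ · δxᵢ/xᵢ)².
  (½·δL/L)² = (0.5×0.0810)² = 0.00164;  (−½·δg/g)² = (-0.5×0.00980)² = 2.4e-05
δT/T = √(0.00166) = 0.0408
T = 2.22 s, so δT = 0.0408 × 2.22 = 0.0904 s.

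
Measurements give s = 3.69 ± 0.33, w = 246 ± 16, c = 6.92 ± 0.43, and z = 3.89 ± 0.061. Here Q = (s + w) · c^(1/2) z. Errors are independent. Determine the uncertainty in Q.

Let u = s + w = 250. δu = √(δs² + δw²) = √(0.109 + 256) = 16.0, so δu/u = 0.0641.
Q is then a monomial in u, c, z:
δQ/Q = √((δu/u)² + (½·δc/c)² + (1·δz/z)²) = √(0.00411 + 0.000965 + 0.000246) = 0.0729
Q = 2560, so δQ = 0.0729 × 2560 = 186.

186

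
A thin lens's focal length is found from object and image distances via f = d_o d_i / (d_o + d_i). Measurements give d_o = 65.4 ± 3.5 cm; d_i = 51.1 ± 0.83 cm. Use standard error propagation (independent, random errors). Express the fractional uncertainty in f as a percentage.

2.52%

∂f/∂d_o = (d_i/(d_o+d_i))² = 0.192;  ∂f/∂d_i = (d_o/(d_o+d_i))² = 0.315
δf = √((∂f/∂d_o · δd_o)² + (∂f/∂d_i · δd_i)²) = √(0.453 + 0.0684) = 0.722 cm
f = 28.7 cm, so δf/f = 0.722/28.7 = 0.0252.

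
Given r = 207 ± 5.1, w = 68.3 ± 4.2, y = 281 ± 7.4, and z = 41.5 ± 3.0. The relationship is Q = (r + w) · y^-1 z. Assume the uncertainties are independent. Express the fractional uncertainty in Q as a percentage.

Let u = r + w = 275. δu = √(δr² + δw²) = √(26.0 + 17.6) = 6.61, so δu/u = 0.0240.
Q is then a monomial in u, y, z:
δQ/Q = √((δu/u)² + (-1·δy/y)² + (1·δz/z)²) = √(0.000576 + 0.000694 + 0.00523) = 0.0806

8.06%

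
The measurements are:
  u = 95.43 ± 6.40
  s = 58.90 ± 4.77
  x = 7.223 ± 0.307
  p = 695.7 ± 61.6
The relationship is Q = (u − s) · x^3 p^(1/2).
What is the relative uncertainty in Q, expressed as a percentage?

Let w = u − s = 36.53. δw = √(δu² + δs²) = √(41.0 + 22.8) = 7.98, so δw/w = 0.219.
Q is then a monomial in w, x, p:
δQ/Q = √((δw/w)² + (3·δx/x)² + (½·δp/p)²) = √(0.0477 + 0.0163 + 0.00196) = 0.257

25.7%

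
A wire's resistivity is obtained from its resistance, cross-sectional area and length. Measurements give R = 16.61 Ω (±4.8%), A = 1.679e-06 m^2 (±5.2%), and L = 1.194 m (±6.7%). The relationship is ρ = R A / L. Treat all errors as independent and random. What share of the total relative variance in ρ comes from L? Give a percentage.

47.3%

(δρ/ρ)² = (1·δR/R)² + (1·δA/A)² + (-1·δL/L)²
  R term: (1×0.0480)² = 0.00230
  A term: (1×0.0520)² = 0.00270
  L term: (-1×0.0670)² = 0.00449
Total = 0.00950. Share from L = 0.00449/0.00950 = 0.473.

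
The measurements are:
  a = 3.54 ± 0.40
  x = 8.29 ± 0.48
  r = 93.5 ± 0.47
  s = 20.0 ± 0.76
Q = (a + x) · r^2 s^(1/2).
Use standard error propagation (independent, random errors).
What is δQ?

26400

Let u = a + x = 11.8. δu = √(δa² + δx²) = √(0.160 + 0.230) = 0.625, so δu/u = 0.0528.
Q is then a monomial in u, r, s:
δQ/Q = √((δu/u)² + (2·δr/r)² + (½·δs/s)²) = √(0.00279 + 0.000101 + 0.000361) = 0.0570
Q = 4.63e+05, so δQ = 0.0570 × 4.63e+05 = 26400.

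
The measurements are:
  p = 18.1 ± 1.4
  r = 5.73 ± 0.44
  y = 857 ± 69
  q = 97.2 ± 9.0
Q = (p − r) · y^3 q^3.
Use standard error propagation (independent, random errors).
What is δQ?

2.77e+15

Let u = p − r = 12.4. δu = √(δp² + δr²) = √(1.96 + 0.194) = 1.47, so δu/u = 0.119.
Q is then a monomial in u, y, q:
δQ/Q = √((δu/u)² + (3·δy/y)² + (3·δq/q)²) = √(0.0141 + 0.0583 + 0.0772) = 0.387
Q = 7.15e+15, so δQ = 0.387 × 7.15e+15 = 2.77e+15.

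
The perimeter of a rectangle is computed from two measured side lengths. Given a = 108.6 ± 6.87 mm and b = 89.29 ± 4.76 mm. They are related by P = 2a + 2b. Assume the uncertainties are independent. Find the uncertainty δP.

P is a linear combination, so absolute uncertainties add in quadrature:
  (2·δa)² = 189;  (2·δb)² = 90.6
δP = √(279) = 16.7 mm

16.7 mm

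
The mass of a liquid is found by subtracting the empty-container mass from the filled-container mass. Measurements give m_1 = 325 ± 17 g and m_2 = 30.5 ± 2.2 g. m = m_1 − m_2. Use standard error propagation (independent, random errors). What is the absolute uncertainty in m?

17.1 g

Sums and differences: (δm)² = Σ (cᵢ δxᵢ)².
  (δm_1)² = 289;  (δm_2)² = 4.84
δm = √(294) = 17.1 g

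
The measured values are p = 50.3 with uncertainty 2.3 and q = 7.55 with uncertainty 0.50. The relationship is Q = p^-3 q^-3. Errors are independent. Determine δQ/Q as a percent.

24.1%

Since Q is a product/quotient, work with relative uncertainties:
  (-3·δp/p)² = (-3×0.0457)² = 0.0188;  (-3·δq/q)² = (-3×0.0662)² = 0.0395
δQ/Q = √(0.0583) = 0.241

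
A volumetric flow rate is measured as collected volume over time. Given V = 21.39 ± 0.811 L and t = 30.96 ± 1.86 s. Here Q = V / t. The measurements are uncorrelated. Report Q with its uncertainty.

0.6909 ± 0.0491 L/s

Since Q is a product/quotient, work with relative uncertainties:
  (1·δV/V)² = (1×0.0379)² = 0.00144;  (-1·δt/t)² = (-1×0.0601)² = 0.00361
δQ/Q = √(0.00505) = 0.0710
Q = 0.6909 L/s, so δQ = 0.0710 × 0.6909 = 0.0491 L/s.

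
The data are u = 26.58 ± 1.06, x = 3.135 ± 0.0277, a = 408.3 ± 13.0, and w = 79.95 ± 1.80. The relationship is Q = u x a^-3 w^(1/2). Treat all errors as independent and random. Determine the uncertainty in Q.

1.14e-06

Since Q is a product/quotient, work with relative uncertainties:
  (1·δu/u)² = (1×0.0399)² = 0.00159;  (1·δx/x)² = (1×0.00884)² = 7.81e-05;  (-3·δa/a)² = (-3×0.0318)² = 0.00912;  (½·δw/w)² = (0.5×0.0225)² = 0.000127
δQ/Q = √(0.0109) = 0.104
Q = 1.095e-05, so δQ = 0.104 × 1.095e-05 = 1.14e-06.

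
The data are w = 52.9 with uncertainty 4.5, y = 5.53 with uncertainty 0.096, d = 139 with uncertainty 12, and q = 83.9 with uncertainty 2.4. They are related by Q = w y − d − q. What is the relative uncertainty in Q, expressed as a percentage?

Let p = w·y = 293. δp/p = √((1·δw/w)² + (1·δy/y)²) = √(0.00724 + 0.000301) = 0.0868, so δp = 25.4.
Q = p − d − q: δQ = √(δp² + δd² + δq²) = √(645 + 144 + 5.76) = 28.2
Q = 69.6, so δQ/Q = 28.2/69.6 = 0.405.

40.5%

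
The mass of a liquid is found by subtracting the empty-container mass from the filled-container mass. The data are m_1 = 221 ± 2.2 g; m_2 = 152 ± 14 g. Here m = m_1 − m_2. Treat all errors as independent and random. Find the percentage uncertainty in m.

For a sum/difference, combine absolute errors in quadrature:
  (δm_1)² = 4.84;  (δm_2)² = 196
δm = √(201) = 14.2 g
m = 69.0 g, so δm/m = 14.2/69.0 = 0.205.

20.5%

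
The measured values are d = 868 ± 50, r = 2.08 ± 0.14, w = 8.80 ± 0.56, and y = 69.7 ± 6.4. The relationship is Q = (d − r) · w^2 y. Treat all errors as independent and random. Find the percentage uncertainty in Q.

Let u = d − r = 866. δu = √(δd² + δr²) = √(2500 + 0.0196) = 50.0, so δu/u = 0.0577.
Q is then a monomial in u, w, y:
δQ/Q = √((δu/u)² + (2·δw/w)² + (1·δy/y)²) = √(0.00333 + 0.0162 + 0.00843) = 0.167

16.7%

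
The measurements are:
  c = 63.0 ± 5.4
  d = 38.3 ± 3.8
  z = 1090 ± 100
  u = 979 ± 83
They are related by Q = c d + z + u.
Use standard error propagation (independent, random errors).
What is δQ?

Let p = c·d = 2410. δp/p = √((1·δc/c)² + (1·δd/d)²) = √(0.00735 + 0.00984) = 0.131, so δp = 316.
Q = p + z + u: δQ = √(δp² + δz² + δu²) = √(1e+05 + 10000 + 6890) = 342

342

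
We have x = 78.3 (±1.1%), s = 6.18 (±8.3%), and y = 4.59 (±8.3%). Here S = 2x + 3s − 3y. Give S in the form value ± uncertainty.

For a sum/difference, combine absolute errors in quadrature:
  (2·δx)² = 2.97;  (3·δs)² = 2.37;  (3·δy)² = 1.31
δS = √(6.64) = 2.58
S = 161.

161 ± 2.58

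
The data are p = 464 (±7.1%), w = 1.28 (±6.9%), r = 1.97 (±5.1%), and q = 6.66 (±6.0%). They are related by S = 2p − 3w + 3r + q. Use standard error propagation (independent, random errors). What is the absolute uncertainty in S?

65.9

Sums and differences: (δS)² = Σ (cᵢ δxᵢ)².
  (2·δp)² = 4340;  (3·δw)² = 0.0702;  (3·δr)² = 0.0908;  (δq)² = 0.160
δS = √(4340) = 65.9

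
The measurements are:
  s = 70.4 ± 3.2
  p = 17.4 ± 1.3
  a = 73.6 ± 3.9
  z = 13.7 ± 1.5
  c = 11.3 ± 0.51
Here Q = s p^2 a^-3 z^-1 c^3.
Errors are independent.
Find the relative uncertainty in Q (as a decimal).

Relative error in a monomial: (δQ/Q)² = Σ (nᵢ · δxᵢ/xᵢ)².
  (1·δs/s)² = (1×0.0455)² = 0.00207;  (2·δp/p)² = (2×0.0747)² = 0.0223;  (-3·δa/a)² = (-3×0.0530)² = 0.0253;  (-1·δz/z)² = (-1×0.109)² = 0.0120;  (3·δc/c)² = (3×0.0451)² = 0.0183
δQ/Q = √(0.0800) = 0.283

0.283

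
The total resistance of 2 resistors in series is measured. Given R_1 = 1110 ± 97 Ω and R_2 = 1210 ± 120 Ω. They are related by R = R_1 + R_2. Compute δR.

For a sum/difference, combine absolute errors in quadrature:
  (δR_1)² = 9410;  (δR_2)² = 14400
δR = √(23800) = 154 Ω

154 Ω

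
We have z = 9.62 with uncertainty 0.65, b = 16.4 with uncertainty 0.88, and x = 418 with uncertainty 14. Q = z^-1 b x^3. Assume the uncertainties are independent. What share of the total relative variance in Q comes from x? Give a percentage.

57.6%

(δQ/Q)² = (-1·δz/z)² + (1·δb/b)² + (3·δx/x)²
  z term: (-1×0.0676)² = 0.00457
  b term: (1×0.0537)² = 0.00288
  x term: (3×0.0335)² = 0.0101
Total = 0.0175. Share from x = 0.0101/0.0175 = 0.576.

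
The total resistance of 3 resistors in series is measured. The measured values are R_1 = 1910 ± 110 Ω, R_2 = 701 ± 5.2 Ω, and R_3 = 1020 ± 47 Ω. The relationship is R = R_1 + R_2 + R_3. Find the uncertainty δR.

Sums and differences: (δR)² = Σ (cᵢ δxᵢ)².
  (δR_1)² = 12100;  (δR_2)² = 27.0;  (δR_3)² = 2210
δR = √(14300) = 120 Ω

120 Ω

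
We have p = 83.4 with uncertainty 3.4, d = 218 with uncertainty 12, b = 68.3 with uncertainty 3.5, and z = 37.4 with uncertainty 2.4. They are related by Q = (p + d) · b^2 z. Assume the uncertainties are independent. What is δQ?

6.72e+06

Let u = p + d = 301. δu = √(δp² + δd²) = √(11.6 + 144) = 12.5, so δu/u = 0.0414.
Q is then a monomial in u, b, z:
δQ/Q = √((δu/u)² + (2·δb/b)² + (1·δz/z)²) = √(0.00171 + 0.0105 + 0.00412) = 0.128
Q = 5.26e+07, so δQ = 0.128 × 5.26e+07 = 6.72e+06.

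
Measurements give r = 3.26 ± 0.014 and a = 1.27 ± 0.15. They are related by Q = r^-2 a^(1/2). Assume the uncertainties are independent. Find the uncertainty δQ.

0.00633

Q is a product of powers, so relative uncertainties combine in quadrature:
  (-2·δr/r)² = (-2×0.00429)² = 7.38e-05;  (½·δa/a)² = (0.5×0.118)² = 0.00349
δQ/Q = √(0.00356) = 0.0597
Q = 0.106, so δQ = 0.0597 × 0.106 = 0.00633.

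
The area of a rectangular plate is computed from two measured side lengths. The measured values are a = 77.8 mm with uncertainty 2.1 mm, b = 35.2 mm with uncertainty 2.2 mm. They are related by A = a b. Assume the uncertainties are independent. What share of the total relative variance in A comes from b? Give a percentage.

84.3%

(δA/A)² = (1·δa/a)² + (1·δb/b)²
  a term: (1×0.0270)² = 0.000729
  b term: (1×0.0625)² = 0.00391
Total = 0.00463. Share from b = 0.00391/0.00463 = 0.843.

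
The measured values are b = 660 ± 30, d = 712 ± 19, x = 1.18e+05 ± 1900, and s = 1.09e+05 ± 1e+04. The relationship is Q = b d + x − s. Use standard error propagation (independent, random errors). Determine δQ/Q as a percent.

5.59%

Let p = b·d = 4.7e+05. δp/p = √((1·δb/b)² + (1·δd/d)²) = √(0.00207 + 0.000712) = 0.0527, so δp = 24800.
Q = p + x − s: δQ = √(δp² + δx² + δs²) = √(6.14e+08 + 3.61e+06 + 1e+08) = 26800
Q = 4.79e+05, so δQ/Q = 26800/4.79e+05 = 0.0559.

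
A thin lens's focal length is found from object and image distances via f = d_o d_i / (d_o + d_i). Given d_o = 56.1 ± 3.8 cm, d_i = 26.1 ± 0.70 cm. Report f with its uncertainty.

∂f/∂d_o = (d_i/(d_o+d_i))² = 0.101;  ∂f/∂d_i = (d_o/(d_o+d_i))² = 0.466
δf = √((∂f/∂d_o · δd_o)² + (∂f/∂d_i · δd_i)²) = √(0.147 + 0.106) = 0.503 cm
f = 17.8 cm.

17.8 ± 0.503 cm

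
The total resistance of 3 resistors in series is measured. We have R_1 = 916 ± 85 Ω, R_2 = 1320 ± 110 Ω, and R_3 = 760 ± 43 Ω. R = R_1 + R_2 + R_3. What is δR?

Sums and differences: (δR)² = Σ (cᵢ δxᵢ)².
  (δR_1)² = 7220;  (δR_2)² = 12100;  (δR_3)² = 1850
δR = √(21200) = 146 Ω

146 Ω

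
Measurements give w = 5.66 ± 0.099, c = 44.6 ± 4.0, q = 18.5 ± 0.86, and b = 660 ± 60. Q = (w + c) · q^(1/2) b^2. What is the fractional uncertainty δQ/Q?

0.200

Let u = w + c = 50.3. δu = √(δw² + δc²) = √(0.00980 + 16.0) = 4.00, so δu/u = 0.0796.
Q is then a monomial in u, q, b:
δQ/Q = √((δu/u)² + (½·δq/q)² + (2·δb/b)²) = √(0.00634 + 0.000540 + 0.0331) = 0.200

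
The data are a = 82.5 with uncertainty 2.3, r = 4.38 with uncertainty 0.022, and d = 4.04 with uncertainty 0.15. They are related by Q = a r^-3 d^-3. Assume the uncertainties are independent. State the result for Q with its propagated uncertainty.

Q is a product of powers, so relative uncertainties combine in quadrature:
  (1·δa/a)² = (1×0.0279)² = 0.000777;  (-3·δr/r)² = (-3×0.00502)² = 0.000227;  (-3·δd/d)² = (-3×0.0371)² = 0.0124
δQ/Q = √(0.0134) = 0.116
Q = 0.0149, so δQ = 0.116 × 0.0149 = 0.00172.

0.0149 ± 0.00172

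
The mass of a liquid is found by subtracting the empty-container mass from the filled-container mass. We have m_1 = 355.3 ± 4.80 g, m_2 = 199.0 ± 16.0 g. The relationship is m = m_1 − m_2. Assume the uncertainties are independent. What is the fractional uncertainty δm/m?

Absolute uncertainties add in quadrature for a linear combination:
  (δm_1)² = 23.0;  (δm_2)² = 256
δm = √(279) = 16.7 g
m = 156.3 g, so δm/m = 16.7/156.3 = 0.107.

0.107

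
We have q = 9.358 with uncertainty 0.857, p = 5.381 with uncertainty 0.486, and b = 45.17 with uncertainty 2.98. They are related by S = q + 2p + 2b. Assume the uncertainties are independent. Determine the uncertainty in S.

S is a linear combination, so absolute uncertainties add in quadrature:
  (δq)² = 0.734;  (2·δp)² = 0.945;  (2·δb)² = 35.5
δS = √(37.2) = 6.10

6.10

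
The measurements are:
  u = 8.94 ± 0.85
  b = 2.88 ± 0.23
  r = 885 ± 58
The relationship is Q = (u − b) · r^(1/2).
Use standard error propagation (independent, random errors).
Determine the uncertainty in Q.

26.9

Let w = u − b = 6.06. δw = √(δu² + δb²) = √(0.722 + 0.0529) = 0.881, so δw/w = 0.145.
Q is then a monomial in w, r:
δQ/Q = √((δw/w)² + (½·δr/r)²) = √(0.0211 + 0.00107) = 0.149
Q = 180, so δQ = 0.149 × 180 = 26.9.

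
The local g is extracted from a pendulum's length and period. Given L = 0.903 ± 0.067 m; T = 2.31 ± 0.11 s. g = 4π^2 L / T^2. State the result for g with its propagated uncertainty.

For a monomial g ∝ L, T^-2, fractional errors add in quadrature:
  (1·δL/L)² = (1×0.0742)² = 0.00551;  (-2·δT/T)² = (-2×0.0476)² = 0.00907
δg/g = √(0.0146) = 0.121
g = 6.68 m/s^2, so δg = 0.121 × 6.68 = 0.807 m/s^2.

6.68 ± 0.807 m/s^2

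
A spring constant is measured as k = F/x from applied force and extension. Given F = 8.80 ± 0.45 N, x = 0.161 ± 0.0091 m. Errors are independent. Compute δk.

Since k is a product/quotient, work with relative uncertainties:
  (1·δF/F)² = (1×0.0511)² = 0.00261;  (-1·δx/x)² = (-1×0.0565)² = 0.00319
δk/k = √(0.00581) = 0.0762
k = 54.7 N/m, so δk = 0.0762 × 54.7 = 4.17 N/m.

4.17 N/m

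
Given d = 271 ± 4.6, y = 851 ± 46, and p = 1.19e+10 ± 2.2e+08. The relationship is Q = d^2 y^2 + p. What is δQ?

6.03e+09

Let w = d^2·y^2 = 5.32e+10. δw/w = √((2·δd/d)² + (2·δy/y)²) = √(0.00115 + 0.0117) = 0.113, so δw = 6.03e+09.
Q = w + p: δQ = √(δw² + δp²) = √(3.63e+19 + 4.84e+16) = 6.03e+09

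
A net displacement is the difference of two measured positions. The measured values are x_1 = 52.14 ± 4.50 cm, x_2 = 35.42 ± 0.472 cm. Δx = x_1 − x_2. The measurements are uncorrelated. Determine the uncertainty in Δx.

Δx is a linear combination, so absolute uncertainties add in quadrature:
  (δx_1)² = 20.2;  (δx_2)² = 0.223
δΔx = √(20.5) = 4.52 cm

4.52 cm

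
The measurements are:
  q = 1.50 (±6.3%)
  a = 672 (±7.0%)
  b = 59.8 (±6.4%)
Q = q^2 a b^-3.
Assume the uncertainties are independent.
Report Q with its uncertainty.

0.00707 ± 0.00170

Since Q is a product/quotient, work with relative uncertainties:
  (2·δq/q)² = (2×0.0630)² = 0.0159;  (1·δa/a)² = (1×0.0700)² = 0.00490;  (-3·δb/b)² = (-3×0.0640)² = 0.0369
δQ/Q = √(0.0576) = 0.240
Q = 0.00707, so δQ = 0.240 × 0.00707 = 0.00170.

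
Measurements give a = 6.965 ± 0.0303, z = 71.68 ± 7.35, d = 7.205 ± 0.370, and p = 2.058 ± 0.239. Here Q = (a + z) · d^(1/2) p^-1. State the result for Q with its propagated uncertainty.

Let u = a + z = 78.65. δu = √(δa² + δz²) = √(0.000918 + 54.0) = 7.35, so δu/u = 0.0935.
Q is then a monomial in u, d, p:
δQ/Q = √((δu/u)² + (½·δd/d)² + (-1·δp/p)²) = √(0.00873 + 0.000659 + 0.0135) = 0.151
Q = 102.6, so δQ = 0.151 × 102.6 = 15.5.

102.6 ± 15.5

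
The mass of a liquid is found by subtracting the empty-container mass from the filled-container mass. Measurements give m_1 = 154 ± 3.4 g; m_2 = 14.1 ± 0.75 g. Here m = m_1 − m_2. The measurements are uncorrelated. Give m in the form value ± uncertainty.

140 ± 3.48 g

m is a linear combination, so absolute uncertainties add in quadrature:
  (δm_1)² = 11.6;  (δm_2)² = 0.562
δm = √(12.1) = 3.48 g
m = 140 g.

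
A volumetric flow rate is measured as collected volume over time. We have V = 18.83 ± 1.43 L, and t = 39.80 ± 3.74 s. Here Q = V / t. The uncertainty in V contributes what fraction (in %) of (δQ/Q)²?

(δQ/Q)² = (1·δV/V)² + (-1·δt/t)²
  V term: (1×0.0759)² = 0.00577
  t term: (-1×0.0940)² = 0.00883
Total = 0.0146. Share from V = 0.00577/0.0146 = 0.395.

39.5%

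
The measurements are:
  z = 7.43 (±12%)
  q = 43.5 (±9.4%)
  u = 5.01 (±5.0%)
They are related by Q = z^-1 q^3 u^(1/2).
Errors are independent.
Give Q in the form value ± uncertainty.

Products/powers → add relative errors in quadrature, weighted by exponent:
  (-1·δz/z)² = (-1×0.120)² = 0.0144;  (3·δq/q)² = (3×0.0940)² = 0.0795;  (½·δu/u)² = (0.5×0.0500)² = 0.000625
δQ/Q = √(0.0945) = 0.307
Q = 24800, so δQ = 0.307 × 24800 = 7620.

24800 ± 7620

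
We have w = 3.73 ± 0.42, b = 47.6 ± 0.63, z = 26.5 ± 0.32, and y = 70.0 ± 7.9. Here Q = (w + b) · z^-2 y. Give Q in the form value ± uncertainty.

5.12 ± 0.595

Let u = w + b = 51.3. δu = √(δw² + δb²) = √(0.176 + 0.397) = 0.757, so δu/u = 0.0148.
Q is then a monomial in u, z, y:
δQ/Q = √((δu/u)² + (-2·δz/z)² + (1·δy/y)²) = √(0.000218 + 0.000583 + 0.0127) = 0.116
Q = 5.12, so δQ = 0.116 × 5.12 = 0.595.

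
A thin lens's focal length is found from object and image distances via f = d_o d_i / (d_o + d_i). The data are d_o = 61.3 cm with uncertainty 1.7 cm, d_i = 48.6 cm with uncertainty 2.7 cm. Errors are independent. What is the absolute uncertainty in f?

0.903 cm

∂f/∂d_o = (d_i/(d_o+d_i))² = 0.196;  ∂f/∂d_i = (d_o/(d_o+d_i))² = 0.311
δf = √((∂f/∂d_o · δd_o)² + (∂f/∂d_i · δd_i)²) = √(0.111 + 0.706) = 0.903 cm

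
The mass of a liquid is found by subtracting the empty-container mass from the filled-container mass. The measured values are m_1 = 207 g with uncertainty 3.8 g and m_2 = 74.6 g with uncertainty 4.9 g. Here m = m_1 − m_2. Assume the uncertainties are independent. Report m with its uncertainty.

m is a linear combination, so absolute uncertainties add in quadrature:
  (δm_1)² = 14.4;  (δm_2)² = 24.0
δm = √(38.5) = 6.20 g
m = 132 g.

132 ± 6.20 g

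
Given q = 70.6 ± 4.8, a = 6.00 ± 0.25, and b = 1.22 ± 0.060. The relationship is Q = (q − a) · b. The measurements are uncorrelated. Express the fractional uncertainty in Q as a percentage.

8.92%

Let u = q − a = 64.6. δu = √(δq² + δa²) = √(23.0 + 0.0625) = 4.81, so δu/u = 0.0744.
Q is then a monomial in u, b:
δQ/Q = √((δu/u)² + (1·δb/b)²) = √(0.00554 + 0.00242) = 0.0892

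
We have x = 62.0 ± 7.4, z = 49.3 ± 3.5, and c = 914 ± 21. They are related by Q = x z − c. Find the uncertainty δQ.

425

Let p = x·z = 3060. δp/p = √((1·δx/x)² + (1·δz/z)²) = √(0.0142 + 0.00504) = 0.139, so δp = 424.
Q = p − c: δQ = √(δp² + δc²) = √(1.8e+05 + 441) = 425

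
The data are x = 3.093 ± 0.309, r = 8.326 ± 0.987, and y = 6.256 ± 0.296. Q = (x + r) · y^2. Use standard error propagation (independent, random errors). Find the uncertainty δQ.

Let u = x + r = 11.42. δu = √(δx² + δr²) = √(0.0955 + 0.974) = 1.03, so δu/u = 0.0906.
Q is then a monomial in u, y:
δQ/Q = √((δu/u)² + (2·δy/y)²) = √(0.00820 + 0.00895) = 0.131
Q = 446.9, so δQ = 0.131 × 446.9 = 58.5.

58.5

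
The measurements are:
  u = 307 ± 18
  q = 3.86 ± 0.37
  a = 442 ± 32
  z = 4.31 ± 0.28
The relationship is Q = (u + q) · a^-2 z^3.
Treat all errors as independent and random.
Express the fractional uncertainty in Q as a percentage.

25.0%

Let w = u + q = 311. δw = √(δu² + δq²) = √(324 + 0.137) = 18.0, so δw/w = 0.0579.
Q is then a monomial in w, a, z:
δQ/Q = √((δw/w)² + (-2·δa/a)² + (3·δz/z)²) = √(0.00335 + 0.0210 + 0.0380) = 0.250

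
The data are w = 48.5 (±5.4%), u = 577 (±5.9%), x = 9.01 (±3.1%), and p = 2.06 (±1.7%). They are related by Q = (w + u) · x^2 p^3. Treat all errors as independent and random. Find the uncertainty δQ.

43100

Let h = w + u = 626. δh = √(δw² + δu²) = √(6.86 + 1160) = 34.1, so δh/h = 0.0546.
Q is then a monomial in h, x, p:
δQ/Q = √((δh/h)² + (2·δx/x)² + (3·δp/p)²) = √(0.00298 + 0.00384 + 0.00260) = 0.0971
Q = 4.44e+05, so δQ = 0.0971 × 4.44e+05 = 43100.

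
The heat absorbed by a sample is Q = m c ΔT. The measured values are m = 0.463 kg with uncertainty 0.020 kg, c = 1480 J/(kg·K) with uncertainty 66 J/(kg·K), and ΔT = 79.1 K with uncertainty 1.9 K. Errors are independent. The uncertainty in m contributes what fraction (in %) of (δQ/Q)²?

(δQ/Q)² = (1·δm/m)² + (1·δc/c)² + (1·δΔT/ΔT)²
  m term: (1×0.0432)² = 0.00187
  c term: (1×0.0446)² = 0.00199
  ΔT term: (1×0.0240)² = 0.000577
Total = 0.00443. Share from m = 0.00187/0.00443 = 0.421.

42.1%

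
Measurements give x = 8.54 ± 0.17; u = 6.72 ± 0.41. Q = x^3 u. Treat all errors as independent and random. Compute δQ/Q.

0.0854

Since Q is a product/quotient, work with relative uncertainties:
  (3·δx/x)² = (3×0.0199)² = 0.00357;  (1·δu/u)² = (1×0.0610)² = 0.00372
δQ/Q = √(0.00729) = 0.0854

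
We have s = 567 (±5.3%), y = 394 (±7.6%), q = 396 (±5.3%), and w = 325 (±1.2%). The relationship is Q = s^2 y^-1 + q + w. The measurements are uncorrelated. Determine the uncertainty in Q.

Let p = s^2·y^-1 = 816. δp/p = √((2·δs/s)² + (-1·δy/y)²) = √(0.0112 + 0.00578) = 0.130, so δp = 106.
Q = p + q + w: δQ = √(δp² + δq² + δw²) = √(11300 + 440 + 15.2) = 109

109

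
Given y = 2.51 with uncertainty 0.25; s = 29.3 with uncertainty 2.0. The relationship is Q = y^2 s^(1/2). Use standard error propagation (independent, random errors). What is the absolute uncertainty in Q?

Since Q is a product/quotient, work with relative uncertainties:
  (2·δy/y)² = (2×0.0996)² = 0.0397;  (½·δs/s)² = (0.5×0.0683)² = 0.00116
δQ/Q = √(0.0408) = 0.202
Q = 34.1, so δQ = 0.202 × 34.1 = 6.89.

6.89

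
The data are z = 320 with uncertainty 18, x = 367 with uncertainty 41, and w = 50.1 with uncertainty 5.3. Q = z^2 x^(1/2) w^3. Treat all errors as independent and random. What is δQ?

8.42e+10

For a monomial Q ∝ z^2, x^(1/2), w^3, fractional errors add in quadrature:
  (2·δz/z)² = (2×0.0563)² = 0.0127;  (½·δx/x)² = (0.5×0.112)² = 0.00312;  (3·δw/w)² = (3×0.106)² = 0.101
δQ/Q = √(0.116) = 0.341
Q = 2.47e+11, so δQ = 0.341 × 2.47e+11 = 8.42e+10.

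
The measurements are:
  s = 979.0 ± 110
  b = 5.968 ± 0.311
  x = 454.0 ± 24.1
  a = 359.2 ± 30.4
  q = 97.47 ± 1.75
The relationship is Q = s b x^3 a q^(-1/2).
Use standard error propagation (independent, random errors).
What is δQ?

Products/powers → add relative errors in quadrature, weighted by exponent:
  (1·δs/s)² = (1×0.112)² = 0.0126;  (1·δb/b)² = (1×0.0521)² = 0.00272;  (3·δx/x)² = (3×0.0531)² = 0.0254;  (1·δa/a)² = (1×0.0846)² = 0.00716;  (−½·δq/q)² = (-0.5×0.0180)² = 8.06e-05
δQ/Q = √(0.0479) = 0.219
Q = 1.989e+13, so δQ = 0.219 × 1.989e+13 = 4.36e+12.

4.36e+12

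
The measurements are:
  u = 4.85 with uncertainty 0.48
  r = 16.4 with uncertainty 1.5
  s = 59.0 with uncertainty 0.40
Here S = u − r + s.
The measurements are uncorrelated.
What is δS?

1.62

For a sum/difference, combine absolute errors in quadrature:
  (δu)² = 0.230;  (δr)² = 2.25;  (δs)² = 0.160
δS = √(2.64) = 1.62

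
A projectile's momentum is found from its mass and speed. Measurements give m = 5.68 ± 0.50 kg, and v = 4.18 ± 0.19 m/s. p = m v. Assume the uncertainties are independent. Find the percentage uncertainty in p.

Products/powers → add relative errors in quadrature, weighted by exponent:
  (1·δm/m)² = (1×0.0880)² = 0.00775;  (1·δv/v)² = (1×0.0455)² = 0.00207
δp/p = √(0.00982) = 0.0991

9.91%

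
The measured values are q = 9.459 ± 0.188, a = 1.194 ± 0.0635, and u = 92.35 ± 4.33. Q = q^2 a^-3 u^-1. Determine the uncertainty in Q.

0.0973

For a monomial Q ∝ q^2, a^-3, u^-1, fractional errors add in quadrature:
  (2·δq/q)² = (2×0.0199)² = 0.00158;  (-3·δa/a)² = (-3×0.0532)² = 0.0255;  (-1·δu/u)² = (-1×0.0469)² = 0.00220
δQ/Q = √(0.0292) = 0.171
Q = 0.5692, so δQ = 0.171 × 0.5692 = 0.0973.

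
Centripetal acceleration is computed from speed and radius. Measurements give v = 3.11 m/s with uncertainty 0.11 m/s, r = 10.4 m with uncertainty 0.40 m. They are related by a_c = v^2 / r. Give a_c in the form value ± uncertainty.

Products/powers → add relative errors in quadrature, weighted by exponent:
  (2·δv/v)² = (2×0.0354)² = 0.00500;  (-1·δr/r)² = (-1×0.0385)² = 0.00148
δa_c/a_c = √(0.00648) = 0.0805
a_c = 0.930 m/s^2, so δa_c = 0.0805 × 0.930 = 0.0749 m/s^2.

0.930 ± 0.0749 m/s^2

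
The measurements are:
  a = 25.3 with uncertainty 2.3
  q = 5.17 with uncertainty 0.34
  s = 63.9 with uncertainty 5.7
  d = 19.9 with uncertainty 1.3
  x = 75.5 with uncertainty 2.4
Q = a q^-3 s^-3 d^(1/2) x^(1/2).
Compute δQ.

Each factor contributes (exponent × relative error)² to (δQ/Q)²:
  (1·δa/a)² = (1×0.0909)² = 0.00826;  (-3·δq/q)² = (-3×0.0658)² = 0.0389;  (-3·δs/s)² = (-3×0.0892)² = 0.0716;  (½·δd/d)² = (0.5×0.0653)² = 0.00107;  (½·δx/x)² = (0.5×0.0318)² = 0.000253
δQ/Q = √(0.120) = 0.347
Q = 2.72e-05, so δQ = 0.347 × 2.72e-05 = 9.43e-06.

9.43e-06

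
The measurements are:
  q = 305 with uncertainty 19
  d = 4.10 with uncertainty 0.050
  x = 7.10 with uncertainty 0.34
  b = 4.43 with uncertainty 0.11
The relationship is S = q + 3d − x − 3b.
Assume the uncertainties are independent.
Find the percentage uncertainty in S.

6.40%

S is a linear combination, so absolute uncertainties add in quadrature:
  (δq)² = 361;  (3·δd)² = 0.0225;  (δx)² = 0.116;  (3·δb)² = 0.109
δS = √(361) = 19.0
S = 297, so δS/S = 19.0/297 = 0.0640.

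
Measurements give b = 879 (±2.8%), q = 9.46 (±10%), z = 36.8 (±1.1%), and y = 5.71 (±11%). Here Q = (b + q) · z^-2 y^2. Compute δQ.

4.77

Let u = b + q = 888. δu = √(δb² + δq²) = √(606 + 0.895) = 24.6, so δu/u = 0.0277.
Q is then a monomial in u, z, y:
δQ/Q = √((δu/u)² + (-2·δz/z)² + (2·δy/y)²) = √(0.000769 + 0.000484 + 0.0484) = 0.223
Q = 21.4, so δQ = 0.223 × 21.4 = 4.77.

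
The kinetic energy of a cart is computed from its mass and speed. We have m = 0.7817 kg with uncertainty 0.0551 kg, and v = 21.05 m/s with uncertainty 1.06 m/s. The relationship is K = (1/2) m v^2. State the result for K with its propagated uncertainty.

Each factor contributes (exponent × relative error)² to (δK/K)²:
  (1·δm/m)² = (1×0.0705)² = 0.00497;  (2·δv/v)² = (2×0.0504)² = 0.0101
δK/K = √(0.0151) = 0.123
K = 173.2 J, so δK = 0.123 × 173.2 = 21.3 J.

173.2 ± 21.3 J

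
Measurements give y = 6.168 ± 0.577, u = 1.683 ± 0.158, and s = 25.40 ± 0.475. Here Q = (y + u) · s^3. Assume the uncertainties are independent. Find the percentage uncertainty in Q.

9.46%

Let w = y + u = 7.851. δw = √(δy² + δu²) = √(0.333 + 0.0250) = 0.598, so δw/w = 0.0762.
Q is then a monomial in w, s:
δQ/Q = √((δw/w)² + (3·δs/s)²) = √(0.00581 + 0.00315) = 0.0946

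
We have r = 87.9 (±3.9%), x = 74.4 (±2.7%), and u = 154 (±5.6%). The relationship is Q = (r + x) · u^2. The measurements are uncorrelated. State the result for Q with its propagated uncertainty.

Let w = r + x = 162. δw = √(δr² + δx²) = √(11.8 + 4.04) = 3.97, so δw/w = 0.0245.
Q is then a monomial in w, u:
δQ/Q = √((δw/w)² + (2·δu/u)²) = √(0.000599 + 0.0125) = 0.115
Q = 3.85e+06, so δQ = 0.115 × 3.85e+06 = 4.41e+05.

(3.85 ± 0.441) × 10^6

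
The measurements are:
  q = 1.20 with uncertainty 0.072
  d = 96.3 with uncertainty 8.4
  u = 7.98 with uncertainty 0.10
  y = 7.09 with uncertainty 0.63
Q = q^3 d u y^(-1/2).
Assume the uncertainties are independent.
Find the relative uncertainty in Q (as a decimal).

0.205

Each factor contributes (exponent × relative error)² to (δQ/Q)²:
  (3·δq/q)² = (3×0.0600)² = 0.0324;  (1·δd/d)² = (1×0.0872)² = 0.00761;  (1·δu/u)² = (1×0.0125)² = 0.000157;  (−½·δy/y)² = (-0.5×0.0889)² = 0.00197
δQ/Q = √(0.0421) = 0.205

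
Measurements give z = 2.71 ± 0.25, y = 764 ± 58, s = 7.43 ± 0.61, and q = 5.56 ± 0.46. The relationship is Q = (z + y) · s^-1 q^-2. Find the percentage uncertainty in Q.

Let u = z + y = 767. δu = √(δz² + δy²) = √(0.0625 + 3360) = 58.0, so δu/u = 0.0756.
Q is then a monomial in u, s, q:
δQ/Q = √((δu/u)² + (-1·δs/s)² + (-2·δq/q)²) = √(0.00572 + 0.00674 + 0.0274) = 0.200

20.0%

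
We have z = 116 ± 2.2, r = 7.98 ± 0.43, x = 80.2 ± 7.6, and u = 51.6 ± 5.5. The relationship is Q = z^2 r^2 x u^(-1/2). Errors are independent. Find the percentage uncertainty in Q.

Q is a product of powers, so relative uncertainties combine in quadrature:
  (2·δz/z)² = (2×0.0190)² = 0.00144;  (2·δr/r)² = (2×0.0539)² = 0.0116;  (1·δx/x)² = (1×0.0948)² = 0.00898;  (−½·δu/u)² = (-0.5×0.107)² = 0.00284
δQ/Q = √(0.0249) = 0.158

15.8%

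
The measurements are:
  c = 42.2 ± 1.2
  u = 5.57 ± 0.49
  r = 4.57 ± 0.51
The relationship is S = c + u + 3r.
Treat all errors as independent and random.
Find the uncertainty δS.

2.01

For a sum/difference, combine absolute errors in quadrature:
  (δc)² = 1.44;  (δu)² = 0.240;  (3·δr)² = 2.34
δS = √(4.02) = 2.01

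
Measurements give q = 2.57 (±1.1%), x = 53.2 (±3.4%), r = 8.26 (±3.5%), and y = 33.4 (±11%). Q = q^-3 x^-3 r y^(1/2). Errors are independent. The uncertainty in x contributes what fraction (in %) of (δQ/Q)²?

(δQ/Q)² = (-3·δq/q)² + (-3·δx/x)² + (1·δr/r)² + (½·δy/y)²
  q term: (-3×0.0110)² = 0.00109
  x term: (-3×0.0340)² = 0.0104
  r term: (1×0.0350)² = 0.00123
  y term: (0.5×0.110)² = 0.00302
Total = 0.0157. Share from x = 0.0104/0.0157 = 0.661.

66.1%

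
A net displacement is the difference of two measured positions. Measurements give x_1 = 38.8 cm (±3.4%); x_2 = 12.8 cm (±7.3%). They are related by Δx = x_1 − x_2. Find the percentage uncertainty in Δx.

Absolute uncertainties add in quadrature for a linear combination:
  (δx_1)² = 1.74;  (δx_2)² = 0.873
δΔx = √(2.61) = 1.62 cm
Δx = 26.0 cm, so δΔx/Δx = 1.62/26.0 = 0.0622.

6.22%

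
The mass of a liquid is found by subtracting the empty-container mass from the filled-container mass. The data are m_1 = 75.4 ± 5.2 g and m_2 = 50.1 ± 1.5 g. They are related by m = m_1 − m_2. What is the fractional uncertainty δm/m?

Sums and differences: (δm)² = Σ (cᵢ δxᵢ)².
  (δm_1)² = 27.0;  (δm_2)² = 2.25
δm = √(29.3) = 5.41 g
m = 25.3 g, so δm/m = 5.41/25.3 = 0.214.

0.214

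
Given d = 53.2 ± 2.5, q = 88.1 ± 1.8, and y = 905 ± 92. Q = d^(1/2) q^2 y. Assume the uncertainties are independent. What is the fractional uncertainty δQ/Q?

0.112

Products/powers → add relative errors in quadrature, weighted by exponent:
  (½·δd/d)² = (0.5×0.0470)² = 0.000552;  (2·δq/q)² = (2×0.0204)² = 0.00167;  (1·δy/y)² = (1×0.102)² = 0.0103
δQ/Q = √(0.0126) = 0.112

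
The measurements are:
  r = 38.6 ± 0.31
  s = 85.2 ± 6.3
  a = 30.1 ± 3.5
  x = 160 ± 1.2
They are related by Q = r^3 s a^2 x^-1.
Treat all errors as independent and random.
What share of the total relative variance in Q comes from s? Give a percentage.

9.08%

(δQ/Q)² = (3·δr/r)² + (1·δs/s)² + (2·δa/a)² + (-1·δx/x)²
  r term: (3×0.00803)² = 0.000580
  s term: (1×0.0739)² = 0.00547
  a term: (2×0.116)² = 0.0541
  x term: (-1×0.00750)² = 5.62e-05
Total = 0.0602. Share from s = 0.00547/0.0602 = 0.0908.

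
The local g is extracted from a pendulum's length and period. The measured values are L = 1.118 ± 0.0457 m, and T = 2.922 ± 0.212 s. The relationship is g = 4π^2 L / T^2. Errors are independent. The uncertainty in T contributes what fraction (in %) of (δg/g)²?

(δg/g)² = (1·δL/L)² + (-2·δT/T)²
  L term: (1×0.0409)² = 0.00167
  T term: (-2×0.0726)² = 0.0211
Total = 0.0227. Share from T = 0.0211/0.0227 = 0.926.

92.6%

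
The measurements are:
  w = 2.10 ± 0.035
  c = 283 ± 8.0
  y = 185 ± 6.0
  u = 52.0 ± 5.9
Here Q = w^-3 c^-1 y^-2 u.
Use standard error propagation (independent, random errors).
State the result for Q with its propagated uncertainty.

(5.80 ± 0.828) × 10^-7

Relative error in a monomial: (δQ/Q)² = Σ (nᵢ · δxᵢ/xᵢ)².
  (-3·δw/w)² = (-3×0.0167)² = 0.00250;  (-1·δc/c)² = (-1×0.0283)² = 0.000799;  (-2·δy/y)² = (-2×0.0324)² = 0.00421;  (1·δu/u)² = (1×0.113)² = 0.0129
δQ/Q = √(0.0204) = 0.143
Q = 5.8e-07, so δQ = 0.143 × 5.8e-07 = 8.28e-08.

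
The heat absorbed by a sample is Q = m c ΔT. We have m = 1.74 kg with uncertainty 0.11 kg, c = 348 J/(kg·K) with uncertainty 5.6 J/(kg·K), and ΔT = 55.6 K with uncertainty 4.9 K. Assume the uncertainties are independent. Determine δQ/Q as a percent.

11.0%

Products/powers → add relative errors in quadrature, weighted by exponent:
  (1·δm/m)² = (1×0.0632)² = 0.00400;  (1·δc/c)² = (1×0.0161)² = 0.000259;  (1·δΔT/ΔT)² = (1×0.0881)² = 0.00777
δQ/Q = √(0.0120) = 0.110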